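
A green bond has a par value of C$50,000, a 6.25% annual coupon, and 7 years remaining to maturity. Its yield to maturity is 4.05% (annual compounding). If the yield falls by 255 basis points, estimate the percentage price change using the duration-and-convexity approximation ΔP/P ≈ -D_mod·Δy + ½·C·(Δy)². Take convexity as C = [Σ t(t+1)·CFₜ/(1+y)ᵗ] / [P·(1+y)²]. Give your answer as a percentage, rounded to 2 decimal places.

+15.94%

With y = 0.0405:
  t   CF        PV=CF/(1+0.0405)^t    t·PV        t(t+1)·PV
  1     3,125.00     3,003.3638     3,003.3638       6,006.7275
  2     3,125.00     2,886.4621     5,772.9241      17,318.7723
  3     3,125.00     2,774.1106     8,322.3317      33,289.3269
  4     3,125.00     2,666.1322    10,664.5289      53,322.6444
  5     3,125.00     2,562.3568    12,811.7839      76,870.7032
  6     3,125.00     2,462.6206    14,775.7238     103,430.0667
  7    53,125.00    40,235.0320   281,645.2241   2,253,161.7928
  Σ                 56,590.0780   336,995.8803   2,543,400.0339
P = 56,590.0780; D_Mac = 5.95503 yrs; D_mod = 5.72324 yrs; C = 41.51358.
Duration effect: -5.72324 × (-0.0255) = +0.145943
Convexity effect: 0.5 × 41.51358 × (-0.0255)² = +0.0134971
ΔP/P ≈ +0.145943 + 0.0134971 = +0.159440 = +15.9440%.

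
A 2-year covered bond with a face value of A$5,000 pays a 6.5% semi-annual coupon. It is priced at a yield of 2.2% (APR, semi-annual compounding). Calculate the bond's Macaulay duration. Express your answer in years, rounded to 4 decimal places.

Periodic yield y = 0.011. Discount each cash flow and weight by its period:
  t   CF        PV=CF/(1+0.011)^t    t·PV
  1       162.50       160.7319       160.7319
  2       162.50       158.9831       317.9663
  3       162.50       157.2533       471.7600
  4     5,162.50     4,941.4618    19,765.8472
  Σ                  5,418.4302    20,716.3055
Price P = Σ PV = 5,418.4302.
Macaulay duration = Σ(t·PV) / P = 20,716.3055 / 5,418.4302 = 3.82330 half-year periods.
In years: 3.82330 / 2 = 1.91165 years.

1.9117 years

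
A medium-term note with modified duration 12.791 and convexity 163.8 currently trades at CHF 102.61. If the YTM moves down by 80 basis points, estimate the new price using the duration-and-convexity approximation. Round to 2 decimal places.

CHF 113.65

Duration effect: -D_mod·Δy = -12.791 × (-0.008) = +0.102328
Convexity effect: ½·C·(Δy)² = 0.5 × 163.8 × (-0.008)² = +0.0052416
ΔP/P ≈ +0.102328 + 0.0052416 = +0.1075696
New price ≈ 102.61 × (1 + 0.1075696) = 113.647716656.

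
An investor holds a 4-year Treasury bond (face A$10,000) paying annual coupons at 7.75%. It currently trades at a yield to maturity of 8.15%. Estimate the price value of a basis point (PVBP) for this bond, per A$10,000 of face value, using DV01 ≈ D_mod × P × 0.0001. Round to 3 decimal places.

Periodic yield y = 0.0815.
  t   CF        PV=CF/(1+0.0815)^t    t·PV
  1       775.00       716.5973       716.5973
  2       775.00       662.5958     1,325.1915
  3       775.00       612.6637     1,837.9910
  4    10,775.00     7,876.0993    31,504.3973
  Σ                  9,867.9561    35,384.1771
P = 9,867.9561; D_Mac = 3.58577 yrs; D_mod = 3.31555 yrs.
DV01 ≈ 3.31555 × 9,867.9561 × 0.0001 = 3.271769.

A$3.272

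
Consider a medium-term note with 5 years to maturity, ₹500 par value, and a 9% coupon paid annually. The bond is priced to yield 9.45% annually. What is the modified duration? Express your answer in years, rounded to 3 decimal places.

Periodic yield y = 0.0945. First find Macaulay duration:
  t   CF        PV=CF/(1+0.0945)^t    t·PV
  1        45.00        41.1147        41.1147
  2        45.00        37.5648        75.1296
  3        45.00        34.3214       102.9643
  4        45.00        31.3581       125.4323
  5       545.00       346.9906     1,734.9529
  Σ                    491.3495     2,079.5937
P = 491.3495; Macaulay duration = 2,079.5937 / 491.3495 = 4.23241 years.
Modified duration = D_Mac / (1 + y) = 4.23241 / 1.0945 = 3.86698 years.

3.867 years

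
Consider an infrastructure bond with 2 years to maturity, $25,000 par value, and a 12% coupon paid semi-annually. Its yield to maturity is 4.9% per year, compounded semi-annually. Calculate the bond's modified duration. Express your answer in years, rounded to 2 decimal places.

1.80 years

Periodic yield y = 0.0245. First find Macaulay duration:
  t   CF        PV=CF/(1+0.0245)^t    t·PV
  1     1,500.00     1,464.1288     1,464.1288
  2     1,500.00     1,429.1155     2,858.2310
  3     1,500.00     1,394.9395     4,184.8185
  4    26,500.00    24,054.5935    96,218.3742
  Σ                 28,342.7774   104,725.5525
P = 28,342.7774; Macaulay duration = 104,725.5525 / 28,342.7774 = 3.69496 half-year periods = 1.84748 years.
Modified duration = D_Mac / (1 + y) = 1.84748 / 1.0245 = 1.80330 years.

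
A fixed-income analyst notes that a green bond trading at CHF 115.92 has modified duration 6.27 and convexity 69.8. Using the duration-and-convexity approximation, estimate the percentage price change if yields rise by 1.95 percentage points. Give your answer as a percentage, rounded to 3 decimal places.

-10.899%

Duration effect: -D_mod·Δy = -6.27 × (+0.0195) = -0.122265
Convexity effect: ½·C·(Δy)² = 0.5 × 69.8 × (0.0195)² = +0.013270725
ΔP/P ≈ -0.122265 + 0.013270725 = -0.108994275
= -10.8994275%.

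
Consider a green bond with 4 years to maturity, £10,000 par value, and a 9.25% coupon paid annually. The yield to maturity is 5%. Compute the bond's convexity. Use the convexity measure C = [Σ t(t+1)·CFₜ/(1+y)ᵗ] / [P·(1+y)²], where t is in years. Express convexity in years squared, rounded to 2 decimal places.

With y = 0.05:
  t   CF        PV=CF/(1+0.05)^t    t·PV        t(t+1)·PV
  1       925.00       880.9524       880.9524       1,761.9048
  2       925.00       839.0023     1,678.0045       5,034.0136
  3       925.00       799.0498     2,397.1493       9,588.5973
  4    10,925.00     8,988.0245    35,952.0981     179,760.4907
  Σ                 11,507.0290    40,908.2044     196,145.0065
P = 11,507.0290.
Convexity = Σ t(t+1)·PV / [P·(1+y)²] = 196,145.0065 / (11,507.0290 × 1.102500) = 15.46092.

15.46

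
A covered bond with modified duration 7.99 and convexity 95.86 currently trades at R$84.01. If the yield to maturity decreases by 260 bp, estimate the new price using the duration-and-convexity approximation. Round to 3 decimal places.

R$104.184

Duration effect: -D_mod·Δy = -7.99 × (-0.026) = +0.207740
Convexity effect: ½·C·(Δy)² = 0.5 × 95.86 × (-0.026)² = +0.03240068
ΔP/P ≈ +0.207740 + 0.03240068 = +0.24014068
New price ≈ 84.01 × (1 + 0.24014068) = 104.1842185268.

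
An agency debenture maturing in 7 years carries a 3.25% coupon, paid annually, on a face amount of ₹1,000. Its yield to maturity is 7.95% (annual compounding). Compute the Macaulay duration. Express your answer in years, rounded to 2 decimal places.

6.26 years

Periodic yield y = 0.0795. Discount each cash flow and weight by its year:
  t   CF        PV=CF/(1+0.0795)^t    t·PV
  1        32.50        30.1065        30.1065
  2        32.50        27.8893        55.7787
  3        32.50        25.8354        77.5062
  4        32.50        23.9328        95.7310
  5        32.50        22.1702       110.8511
  6        32.50        20.5375       123.2250
  7     1,032.50       604.4099     4,230.8690
  Σ                    754.8816     4,724.0675
Price P = Σ PV = 754.8816.
Macaulay duration = Σ(t·PV) / P = 4,724.0675 / 754.8816 = 6.25802 years.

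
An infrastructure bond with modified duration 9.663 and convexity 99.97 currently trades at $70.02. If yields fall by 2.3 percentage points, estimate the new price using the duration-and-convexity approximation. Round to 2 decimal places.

$87.43

Duration effect: -D_mod·Δy = -9.663 × (-0.023) = +0.222249
Convexity effect: ½·C·(Δy)² = 0.5 × 99.97 × (-0.023)² = +0.026442065
ΔP/P ≈ +0.222249 + 0.026442065 = +0.248691065
New price ≈ 70.02 × (1 + 0.248691065) = 87.4333483713.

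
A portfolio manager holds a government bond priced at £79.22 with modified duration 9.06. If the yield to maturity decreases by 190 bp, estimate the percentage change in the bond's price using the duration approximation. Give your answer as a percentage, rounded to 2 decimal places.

+17.21%

Duration approximation: ΔP/P ≈ -D_mod · Δy = -9.06 × (-0.019) = +0.172140.
As a percentage: +17.2140%.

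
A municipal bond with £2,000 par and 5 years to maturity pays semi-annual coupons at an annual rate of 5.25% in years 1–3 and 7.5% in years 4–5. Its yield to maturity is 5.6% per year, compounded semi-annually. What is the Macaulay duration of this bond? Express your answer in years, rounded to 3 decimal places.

Periodic yield y = 0.028. Discount each cash flow and weight by its period:
  t   CF        PV=CF/(1+0.028)^t    t·PV
  1        52.50        51.0700        51.0700
  2        52.50        49.6790        99.3581
  3        52.50        48.3259       144.9777
  4        52.50        47.0096       188.0385
  5        52.50        45.7292       228.6461
  6        52.50        44.4837       266.9020
  7        75.00        61.8172       432.7205
  8        75.00        60.1335       481.0678
  9        75.00        58.4956       526.4604
  10    2,075.00     1,574.2980    15,742.9804
  Σ                  2,041.0418    18,162.2216
Price P = Σ PV = 2,041.0418.
Macaulay duration = Σ(t·PV) / P = 18,162.2216 / 2,041.0418 = 8.89851 half-year periods.
In years: 8.89851 / 2 = 4.44925 years.

4.449 years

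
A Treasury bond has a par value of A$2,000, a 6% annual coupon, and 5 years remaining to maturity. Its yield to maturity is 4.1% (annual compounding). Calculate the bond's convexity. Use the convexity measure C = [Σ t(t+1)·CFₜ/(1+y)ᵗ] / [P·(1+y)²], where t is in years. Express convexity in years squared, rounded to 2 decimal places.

With y = 0.041:
  t   CF        PV=CF/(1+0.041)^t    t·PV        t(t+1)·PV
  1       120.00       115.2738       115.2738         230.5476
  2       120.00       110.7337       221.4674         664.4022
  3       120.00       106.3724       319.1173       1,276.4691
  4       120.00       102.1829       408.7317       2,043.6585
  5     2,120.00     1,734.1322     8,670.6612      52,023.9673
  Σ                  2,168.6951     9,735.2514      56,239.0446
P = 2,168.6951.
Convexity = Σ t(t+1)·PV / [P·(1+y)²] = 56,239.0446 / (2,168.6951 × 1.083681) = 23.92974.

23.93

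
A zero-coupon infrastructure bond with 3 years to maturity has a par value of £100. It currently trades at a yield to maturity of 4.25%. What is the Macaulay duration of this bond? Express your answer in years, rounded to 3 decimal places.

A zero-coupon bond has a single cash flow at maturity, so its Macaulay duration equals its maturity: 3 years.

3.000 years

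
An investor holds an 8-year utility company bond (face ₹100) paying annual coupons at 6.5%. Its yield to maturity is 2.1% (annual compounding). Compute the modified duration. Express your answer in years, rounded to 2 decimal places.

6.57 years

Periodic yield y = 0.021. First find Macaulay duration:
  t   CF        PV=CF/(1+0.021)^t    t·PV
  1         6.50         6.3663         6.3663
  2         6.50         6.2354        12.4707
  3         6.50         6.1071        18.3213
  4         6.50         5.9815        23.9260
  5         6.50         5.8585        29.2924
  6         6.50         5.7380        34.4279
  7         6.50         5.6200        39.3397
  8       106.50        90.1869       721.4956
  Σ                    132.0936       885.6399
P = 132.0936; Macaulay duration = 885.6399 / 132.0936 = 6.70464 years.
Modified duration = D_Mac / (1 + y) = 6.70464 / 1.021 = 6.56674 years.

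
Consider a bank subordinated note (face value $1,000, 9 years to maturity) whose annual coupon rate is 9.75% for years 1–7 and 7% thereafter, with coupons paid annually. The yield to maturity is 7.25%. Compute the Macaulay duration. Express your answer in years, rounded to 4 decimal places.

Periodic yield y = 0.0725. Discount each cash flow and weight by its year:
  t   CF        PV=CF/(1+0.0725)^t    t·PV
  1        97.50        90.9091        90.9091
  2        97.50        84.7637       169.5274
  3        97.50        79.0338       237.1013
  4        97.50        73.6912       294.7647
  5        97.50        68.7097       343.5485
  6        97.50        64.0650       384.3900
  7        97.50        59.7343       418.1398
  8        70.00        39.9871       319.8966
  9     1,070.00       569.9124     5,129.2112
  Σ                  1,130.8061     7,387.4886
Price P = Σ PV = 1,130.8061.
Macaulay duration = Σ(t·PV) / P = 7,387.4886 / 1,130.8061 = 6.53294 years.

6.5329 years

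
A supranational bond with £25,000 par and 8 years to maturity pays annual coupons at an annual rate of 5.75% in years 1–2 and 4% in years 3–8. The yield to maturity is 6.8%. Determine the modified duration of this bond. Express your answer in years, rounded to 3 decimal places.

6.263 years

Periodic yield y = 0.068. First find Macaulay duration:
  t   CF        PV=CF/(1+0.068)^t    t·PV
  1     1,437.50     1,345.9738     1,345.9738
  2     1,437.50     1,260.2751     2,520.5502
  3     1,000.00       820.8924     2,462.6772
  4     1,000.00       768.6259     3,074.5034
  5     1,000.00       719.6871     3,598.4357
  6     1,000.00       673.8644     4,043.1861
  7     1,000.00       630.9591     4,416.7139
  8    26,000.00    15,360.4283   122,883.4267
  Σ                 21,580.7061   144,345.4670
P = 21,580.7061; Macaulay duration = 144,345.4670 / 21,580.7061 = 6.68864 years.
Modified duration = D_Mac / (1 + y) = 6.68864 / 1.068 = 6.26277 years.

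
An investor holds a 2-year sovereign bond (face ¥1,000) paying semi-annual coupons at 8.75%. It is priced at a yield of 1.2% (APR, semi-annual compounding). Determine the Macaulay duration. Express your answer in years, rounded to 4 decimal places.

1.8869 years

Periodic yield y = 0.006. Discount each cash flow and weight by its period:
  t   CF        PV=CF/(1+0.006)^t    t·PV
  1        43.75        43.4891        43.4891
  2        43.75        43.2297        86.4594
  3        43.75        42.9719       128.9156
  4     1,043.75     1,019.0713     4,076.2852
  Σ                  1,148.7619     4,335.1492
Price P = Σ PV = 1,148.7619.
Macaulay duration = Σ(t·PV) / P = 4,335.1492 / 1,148.7619 = 3.77376 half-year periods.
In years: 3.77376 / 2 = 1.88688 years.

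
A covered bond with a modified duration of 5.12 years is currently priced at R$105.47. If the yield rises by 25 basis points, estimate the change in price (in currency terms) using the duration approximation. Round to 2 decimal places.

-R$1.35

Duration approximation: ΔP/P ≈ -D_mod · Δy = -5.12 × (+0.0025) = -0.012800.
ΔP ≈ 105.47 × (-0.012800) = -1.350016.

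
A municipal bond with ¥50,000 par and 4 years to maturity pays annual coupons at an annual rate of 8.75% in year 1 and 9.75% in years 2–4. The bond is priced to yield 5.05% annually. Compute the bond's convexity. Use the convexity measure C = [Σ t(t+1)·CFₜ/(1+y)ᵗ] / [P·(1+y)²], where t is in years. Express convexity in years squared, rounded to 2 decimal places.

With y = 0.0505:
  t   CF        PV=CF/(1+0.0505)^t    t·PV        t(t+1)·PV
  1     4,375.00     4,164.6835     4,164.6835       8,329.3670
  2     4,875.00     4,417.5605     8,835.1210      26,505.3630
  3     4,875.00     4,205.1980    12,615.5940      50,462.3761
  4    54,875.00    45,059.9086   180,239.6343     901,198.1716
  Σ                 57,847.3506   205,855.0328     986,495.2777
P = 57,847.3506.
Convexity = Σ t(t+1)·PV / [P·(1+y)²] = 986,495.2777 / (57,847.3506 × 1.103550) = 15.45324.

15.45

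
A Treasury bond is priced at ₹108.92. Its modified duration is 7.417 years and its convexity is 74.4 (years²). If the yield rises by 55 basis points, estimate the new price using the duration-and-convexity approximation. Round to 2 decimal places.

Duration effect: -D_mod·Δy = -7.417 × (+0.0055) = -0.0407935
Convexity effect: ½·C·(Δy)² = 0.5 × 74.4 × (0.0055)² = +0.0011253
ΔP/P ≈ -0.0407935 + 0.0011253 = -0.0396682
New price ≈ 108.92 × (1 - 0.0396682) = 104.599339656.

₹104.60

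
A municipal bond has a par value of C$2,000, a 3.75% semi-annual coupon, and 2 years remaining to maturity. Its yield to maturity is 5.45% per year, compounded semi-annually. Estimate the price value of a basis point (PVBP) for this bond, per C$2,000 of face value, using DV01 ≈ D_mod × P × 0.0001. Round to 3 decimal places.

Periodic yield y = 0.02725.
  t   CF        PV=CF/(1+0.02725)^t    t·PV
  1        37.50        36.5052        36.5052
  2        37.50        35.5369        71.0737
  3        37.50        34.5942       103.7825
  4     2,037.50     1,829.7553     7,319.0213
  Σ                  1,936.3916     7,530.3827
P = 1,936.3916; D_Mac = 3.88887 half-year periods = 1.94444 yrs; D_mod = 1.89286 yrs.
DV01 ≈ 1.89286 × 1,936.3916 × 0.0001 = 0.366531.

C$0.367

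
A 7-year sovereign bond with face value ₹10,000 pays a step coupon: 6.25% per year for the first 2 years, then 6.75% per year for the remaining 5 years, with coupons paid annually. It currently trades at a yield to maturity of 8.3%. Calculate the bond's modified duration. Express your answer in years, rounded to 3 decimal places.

5.344 years

Periodic yield y = 0.083. First find Macaulay duration:
  t   CF        PV=CF/(1+0.083)^t    t·PV
  1       625.00       577.1006       577.1006
  2       625.00       532.8722     1,065.7445
  3       675.00       531.3961     1,594.1884
  4       675.00       490.6705     1,962.6820
  5       675.00       453.0660     2,265.3301
  6       675.00       418.3435     2,510.0610
  7    10,675.00     6,108.9798    42,762.8584
  Σ                  9,112.4288    52,737.9651
P = 9,112.4288; Macaulay duration = 52,737.9651 / 9,112.4288 = 5.78748 years.
Modified duration = D_Mac / (1 + y) = 5.78748 / 1.083 = 5.34393 years.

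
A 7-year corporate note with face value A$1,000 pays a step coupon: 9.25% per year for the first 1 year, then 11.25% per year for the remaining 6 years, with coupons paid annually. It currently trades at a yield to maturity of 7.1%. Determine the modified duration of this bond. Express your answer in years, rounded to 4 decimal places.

5.0894 years

Periodic yield y = 0.071. First find Macaulay duration:
  t   CF        PV=CF/(1+0.071)^t    t·PV
  1        92.50        86.3679        86.3679
  2       112.50        98.0784       196.1569
  3       112.50        91.5765       274.7295
  4       112.50        85.5056       342.0225
  5       112.50        79.8372       399.1859
  6       112.50        74.5445       447.2671
  7     1,112.50       688.2936     4,818.0551
  Σ                  1,204.2037     6,563.7849
P = 1,204.2037; Macaulay duration = 6,563.7849 / 1,204.2037 = 5.45073 years.
Modified duration = D_Mac / (1 + y) = 5.45073 / 1.071 = 5.08938 years.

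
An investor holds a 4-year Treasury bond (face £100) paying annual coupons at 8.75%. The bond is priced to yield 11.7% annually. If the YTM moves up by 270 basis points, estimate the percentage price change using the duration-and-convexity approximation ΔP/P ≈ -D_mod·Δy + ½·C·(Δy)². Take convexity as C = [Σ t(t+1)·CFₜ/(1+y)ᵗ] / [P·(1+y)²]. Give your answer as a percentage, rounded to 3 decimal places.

-8.014%

With y = 0.117:
  t   CF        PV=CF/(1+0.117)^t    t·PV        t(t+1)·PV
  1         8.75         7.8335         7.8335          15.6670
  2         8.75         7.0130        14.0259          42.0778
  3         8.75         6.2784        18.8352          75.3407
  4       108.75        69.8581       279.4323       1,397.1614
  Σ                     90.9829       320.1269       1,530.2468
P = 90.9829; D_Mac = 3.51854 yrs; D_mod = 3.14999 yrs; C = 13.48017.
Duration effect: -3.14999 × (+0.027) = -0.085050
Convexity effect: 0.5 × 13.48017 × (0.027)² = +0.0049135
ΔP/P ≈ -0.085050 + 0.0049135 = -0.080136 = -8.0136%.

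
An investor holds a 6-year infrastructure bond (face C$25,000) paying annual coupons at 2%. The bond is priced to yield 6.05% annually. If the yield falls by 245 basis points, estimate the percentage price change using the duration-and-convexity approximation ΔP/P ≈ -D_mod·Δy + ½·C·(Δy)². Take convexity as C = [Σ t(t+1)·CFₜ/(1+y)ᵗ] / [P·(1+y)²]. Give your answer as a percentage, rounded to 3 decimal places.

+14.145%

With y = 0.0605:
  t   CF        PV=CF/(1+0.0605)^t    t·PV        t(t+1)·PV
  1       500.00       471.4757       471.4757         942.9514
  2       500.00       444.5787       889.1574       2,667.4722
  3       500.00       419.2161     1,257.6484       5,030.5936
  4       500.00       395.3005     1,581.2018       7,906.0091
  5       500.00       372.7491     1,863.7457      11,182.4739
  6    25,500.00    17,925.7008   107,554.2048     752,879.4337
  Σ                 20,029.0209   113,617.4338     780,608.9339
P = 20,029.0209; D_Mac = 5.67264 yrs; D_mod = 5.34902 yrs; C = 34.65393.
Duration effect: -5.34902 × (-0.0245) = +0.131051
Convexity effect: 0.5 × 34.65393 × (-0.0245)² = +0.0104005
ΔP/P ≈ +0.131051 + 0.0104005 = +0.141452 = +14.1452%.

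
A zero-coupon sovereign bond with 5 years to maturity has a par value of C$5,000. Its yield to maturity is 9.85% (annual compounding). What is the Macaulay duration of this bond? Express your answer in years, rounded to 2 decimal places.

A zero-coupon bond has a single cash flow at maturity, so its Macaulay duration equals its maturity: 5 years.

5.00 years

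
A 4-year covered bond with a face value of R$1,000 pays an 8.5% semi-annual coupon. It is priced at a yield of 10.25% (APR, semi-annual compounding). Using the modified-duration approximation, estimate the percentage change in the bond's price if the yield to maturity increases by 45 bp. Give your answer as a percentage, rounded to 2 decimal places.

-1.48%

Periodic yield y = 0.05125. Modified duration first:
  t   CF        PV=CF/(1+0.05125)^t    t·PV
  1        42.50        40.4281        40.4281
  2        42.50        38.4571        76.9143
  3        42.50        36.5823       109.7469
  4        42.50        34.7989       139.1954
  5        42.50        33.1024       165.5118
  6        42.50        31.4886       188.9314
  7        42.50        29.9535       209.6742
  8     1,042.50       698.9208     5,591.3668
  Σ                    943.7316     6,521.7687
P = 943.7316; D_Mac = 6.91062 half-year periods = 3.45531 yrs; D_mod = 3.45531/(1+0.05125) = 3.28686 yrs.
ΔP/P ≈ -D_mod · Δy = -3.28686 × (+0.0045) = -0.014791 = -1.4791%.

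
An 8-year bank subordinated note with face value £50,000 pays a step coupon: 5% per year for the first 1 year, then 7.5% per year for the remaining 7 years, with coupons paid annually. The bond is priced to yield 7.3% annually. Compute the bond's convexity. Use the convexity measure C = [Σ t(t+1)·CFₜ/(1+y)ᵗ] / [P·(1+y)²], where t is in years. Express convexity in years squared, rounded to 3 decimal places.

46.222

With y = 0.073:
  t   CF        PV=CF/(1+0.073)^t    t·PV        t(t+1)·PV
  1     2,500.00     2,329.9161     2,329.9161       4,659.8322
  2     3,750.00     3,257.1055     6,514.2110      19,542.6329
  3     3,750.00     3,035.5130     9,106.5391      36,426.1564
  4     3,750.00     2,828.9963    11,315.9852      56,579.9261
  5     3,750.00     2,636.5296    13,182.6482      79,095.8892
  6     3,750.00     2,457.1572    14,742.9430     103,200.6010
  7     3,750.00     2,289.9880    16,029.9163     128,239.3302
  8    53,750.00    30,590.0856   244,720.6851   2,202,486.1662
  Σ                 49,425.2914   317,942.8440   2,630,230.5341
P = 49,425.2914.
Convexity = Σ t(t+1)·PV / [P·(1+y)²] = 2,630,230.5341 / (49,425.2914 × 1.151329) = 46.22162.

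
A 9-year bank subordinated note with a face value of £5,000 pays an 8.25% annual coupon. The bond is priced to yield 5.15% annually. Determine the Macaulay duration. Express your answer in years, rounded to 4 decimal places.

6.9290 years

Periodic yield y = 0.0515. Discount each cash flow and weight by its year:
  t   CF        PV=CF/(1+0.0515)^t    t·PV
  1       412.50       392.2967       392.2967
  2       412.50       373.0829       746.1659
  3       412.50       354.8102     1,064.4307
  4       412.50       337.4324     1,349.7298
  5       412.50       320.9058     1,604.5290
  6       412.50       305.1886     1,831.1315
  7       412.50       290.2412     2,031.6882
  8       412.50       276.0258     2,208.2067
  9     5,412.50     3,444.4066    30,999.6596
  Σ                  6,094.3904    42,227.8381
Price P = Σ PV = 6,094.3904.
Macaulay duration = Σ(t·PV) / P = 42,227.8381 / 6,094.3904 = 6.92897 years.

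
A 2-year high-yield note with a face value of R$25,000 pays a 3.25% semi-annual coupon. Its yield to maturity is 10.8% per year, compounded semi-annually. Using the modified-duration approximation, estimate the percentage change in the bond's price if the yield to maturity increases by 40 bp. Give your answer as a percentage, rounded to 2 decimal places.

Periodic yield y = 0.054. Modified duration first:
  t   CF        PV=CF/(1+0.054)^t    t·PV
  1       406.25       385.4364       385.4364
  2       406.25       365.6892       731.3784
  3       406.25       346.9537     1,040.8611
  4    25,406.25    20,586.2918    82,345.1671
  Σ                 21,684.3711    84,502.8431
P = 21,684.3711; D_Mac = 3.89695 half-year periods = 1.94847 yrs; D_mod = 1.94847/(1+0.054) = 1.84865 yrs.
ΔP/P ≈ -D_mod · Δy = -1.84865 × (+0.004) = -0.007395 = -0.7395%.

-0.74%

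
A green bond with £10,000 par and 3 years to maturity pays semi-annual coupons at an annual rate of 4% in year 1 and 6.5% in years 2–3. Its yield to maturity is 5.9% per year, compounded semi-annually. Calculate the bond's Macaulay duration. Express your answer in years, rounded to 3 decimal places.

2.825 years

Periodic yield y = 0.0295. Discount each cash flow and weight by its period:
  t   CF        PV=CF/(1+0.0295)^t    t·PV
  1       200.00       194.2691       194.2691
  2       200.00       188.7023       377.4047
  3       325.00       297.8546       893.5638
  4       325.00       289.3197     1,157.2787
  5       325.00       281.0293     1,405.1465
  6    10,325.00     8,672.2533    52,033.5198
  Σ                  9,923.4283    56,061.1826
Price P = Σ PV = 9,923.4283.
Macaulay duration = Σ(t·PV) / P = 56,061.1826 / 9,923.4283 = 5.64938 half-year periods.
In years: 5.64938 / 2 = 2.82469 years.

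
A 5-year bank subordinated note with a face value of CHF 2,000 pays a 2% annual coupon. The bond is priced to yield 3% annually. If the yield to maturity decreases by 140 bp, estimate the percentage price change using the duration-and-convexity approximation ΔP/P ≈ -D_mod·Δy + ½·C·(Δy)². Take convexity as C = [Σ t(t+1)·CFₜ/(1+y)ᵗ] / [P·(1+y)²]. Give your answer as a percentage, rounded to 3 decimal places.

With y = 0.03:
  t   CF        PV=CF/(1+0.03)^t    t·PV        t(t+1)·PV
  1        40.00        38.8350        38.8350          77.6699
  2        40.00        37.7038        75.4077         226.2230
  3        40.00        36.6057       109.8170         439.2680
  4        40.00        35.5395       142.1579         710.7896
  5     2,040.00     1,759.7219     8,798.6096      52,791.6576
  Σ                  1,908.4059     9,164.8272      54,245.6082
P = 1,908.4059; D_Mac = 4.80235 yrs; D_mod = 4.66247 yrs; C = 26.79288.
Duration effect: -4.66247 × (-0.014) = +0.065275
Convexity effect: 0.5 × 26.79288 × (-0.014)² = +0.0026257
ΔP/P ≈ +0.065275 + 0.0026257 = +0.067900 = +6.7900%.

+6.790%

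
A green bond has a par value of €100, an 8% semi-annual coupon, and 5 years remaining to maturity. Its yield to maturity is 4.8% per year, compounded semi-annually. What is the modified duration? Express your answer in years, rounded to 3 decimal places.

Periodic yield y = 0.024. First find Macaulay duration:
  t   CF        PV=CF/(1+0.024)^t    t·PV
  1         4.00         3.9062         3.9062
  2         4.00         3.8147         7.6294
  3         4.00         3.7253        11.1759
  4         4.00         3.6380        14.5519
  5         4.00         3.5527        17.7636
  6         4.00         3.4694        20.8167
  7         4.00         3.3881        23.7169
  8         4.00         3.3087        26.4698
  9         4.00         3.2312        29.0806
  10      104.00        82.0415       820.4153
  Σ                    114.0759       975.5263
P = 114.0759; Macaulay duration = 975.5263 / 114.0759 = 8.55155 half-year periods = 4.27578 years.
Modified duration = D_Mac / (1 + y) = 4.27578 / 1.024 = 4.17556 years.

4.176 years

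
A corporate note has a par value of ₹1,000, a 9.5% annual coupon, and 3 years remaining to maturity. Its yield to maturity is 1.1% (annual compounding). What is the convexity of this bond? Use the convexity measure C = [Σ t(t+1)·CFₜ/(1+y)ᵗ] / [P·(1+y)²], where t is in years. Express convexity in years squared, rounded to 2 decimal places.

10.57

With y = 0.011:
  t   CF        PV=CF/(1+0.011)^t    t·PV        t(t+1)·PV
  1        95.00        93.9664        93.9664         187.9327
  2        95.00        92.9440       185.8880         557.6639
  3     1,095.00     1,059.6456     3,178.9369      12,715.7476
  Σ                  1,246.5560     3,458.7912      13,461.3442
P = 1,246.5560.
Convexity = Σ t(t+1)·PV / [P·(1+y)²] = 13,461.3442 / (1,246.5560 × 1.022121) = 10.56512.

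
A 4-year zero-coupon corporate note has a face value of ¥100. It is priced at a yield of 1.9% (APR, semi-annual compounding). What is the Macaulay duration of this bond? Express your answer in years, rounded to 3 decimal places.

4.000 years

A zero-coupon bond has a single cash flow at maturity, so its Macaulay duration equals its maturity: 4 years.
(Equivalently: 8 semi-annual periods ÷ 2 = 4 years.)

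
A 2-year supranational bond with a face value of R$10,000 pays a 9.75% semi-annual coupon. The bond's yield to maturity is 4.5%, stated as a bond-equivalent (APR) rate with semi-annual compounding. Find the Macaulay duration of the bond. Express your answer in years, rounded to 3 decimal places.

Periodic yield y = 0.0225. Discount each cash flow and weight by its period:
  t   CF        PV=CF/(1+0.0225)^t    t·PV
  1       487.50       476.7726       476.7726
  2       487.50       466.2813       932.5626
  3       487.50       456.0208     1,368.0625
  4    10,487.50     9,594.4196    38,377.6783
  Σ                 10,993.4943    41,155.0760
Price P = Σ PV = 10,993.4943.
Macaulay duration = Σ(t·PV) / P = 41,155.0760 / 10,993.4943 = 3.74358 half-year periods.
In years: 3.74358 / 2 = 1.87179 years.

1.872 years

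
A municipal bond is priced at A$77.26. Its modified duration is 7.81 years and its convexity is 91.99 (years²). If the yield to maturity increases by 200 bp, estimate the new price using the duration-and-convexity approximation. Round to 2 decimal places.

A$66.61

Duration effect: -D_mod·Δy = -7.81 × (+0.02) = -0.156200
Convexity effect: ½·C·(Δy)² = 0.5 × 91.99 × (0.02)² = +0.0183980
ΔP/P ≈ -0.156200 + 0.0183980 = -0.137802
New price ≈ 77.26 × (1 - 0.137802) = 66.61341748.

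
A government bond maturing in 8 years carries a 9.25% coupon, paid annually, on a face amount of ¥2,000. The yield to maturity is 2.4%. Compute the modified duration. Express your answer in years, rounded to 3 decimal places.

6.234 years

Periodic yield y = 0.024. First find Macaulay duration:
  t   CF        PV=CF/(1+0.024)^t    t·PV
  1       185.00       180.6641       180.6641
  2       185.00       176.4297       352.8595
  3       185.00       172.2947       516.8840
  4       185.00       168.2565       673.0261
  5       185.00       164.3130       821.5650
  6       185.00       160.4619       962.7715
  7       185.00       156.7011     1,096.9077
  8     2,185.00     1,807.3896    14,459.1171
  Σ                  2,986.5107    19,063.7950
P = 2,986.5107; Macaulay duration = 19,063.7950 / 2,986.5107 = 6.38330 years.
Modified duration = D_Mac / (1 + y) = 6.38330 / 1.024 = 6.23369 years.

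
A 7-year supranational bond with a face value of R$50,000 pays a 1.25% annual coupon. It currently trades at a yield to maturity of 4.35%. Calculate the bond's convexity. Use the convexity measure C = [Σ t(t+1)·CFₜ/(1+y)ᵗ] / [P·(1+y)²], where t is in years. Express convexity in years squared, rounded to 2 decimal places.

With y = 0.0435:
  t   CF        PV=CF/(1+0.0435)^t    t·PV        t(t+1)·PV
  1       625.00       598.9459       598.9459       1,197.8917
  2       625.00       573.9778     1,147.9556       3,443.8669
  3       625.00       550.0506     1,650.1519       6,600.6074
  4       625.00       527.1209     2,108.4834      10,542.4172
  5       625.00       505.1470     2,525.7348      15,154.4090
  6       625.00       484.0891     2,904.5346      20,331.7419
  7    50,625.00    37,576.6329   263,036.4305   2,104,291.4443
  Σ                 40,815.9641   273,972.2367   2,161,562.3785
P = 40,815.9641.
Convexity = Σ t(t+1)·PV / [P·(1+y)²] = 2,161,562.3785 / (40,815.9641 × 1.088892) = 48.63544.

48.64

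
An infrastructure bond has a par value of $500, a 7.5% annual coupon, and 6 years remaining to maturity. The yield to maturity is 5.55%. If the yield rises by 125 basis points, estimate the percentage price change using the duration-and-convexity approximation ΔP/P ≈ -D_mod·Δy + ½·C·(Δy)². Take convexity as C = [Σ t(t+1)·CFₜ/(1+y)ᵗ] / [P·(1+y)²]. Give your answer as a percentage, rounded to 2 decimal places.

-5.80%

With y = 0.0555:
  t   CF        PV=CF/(1+0.0555)^t    t·PV        t(t+1)·PV
  1        37.50        35.5282        35.5282          71.0564
  2        37.50        33.6601        67.3201         201.9603
  3        37.50        31.8901        95.6704         382.6818
  4        37.50        30.2133       120.8532         604.2662
  5        37.50        28.6246       143.1232         858.7393
  6       537.50       388.7130     2,332.2779      16,325.9452
  Σ                    548.6293     2,794.7731      18,444.6491
P = 548.6293; D_Mac = 5.09410 yrs; D_mod = 4.82624 yrs; C = 30.17692.
Duration effect: -4.82624 × (+0.0125) = -0.060328
Convexity effect: 0.5 × 30.17692 × (0.0125)² = +0.0023576
ΔP/P ≈ -0.060328 + 0.0023576 = -0.057970 = -5.7970%.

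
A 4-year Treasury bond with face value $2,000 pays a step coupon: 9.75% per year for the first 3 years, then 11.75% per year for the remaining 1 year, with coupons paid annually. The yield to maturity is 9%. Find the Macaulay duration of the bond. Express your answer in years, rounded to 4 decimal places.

Periodic yield y = 0.09. Discount each cash flow and weight by its year:
  t   CF        PV=CF/(1+0.09)^t    t·PV
  1       195.00       178.8991       178.8991
  2       195.00       164.1276       328.2552
  3       195.00       150.5758       451.7273
  4     2,235.00     1,583.3303     6,333.3214
  Σ                  2,076.9328     7,292.2030
Price P = Σ PV = 2,076.9328.
Macaulay duration = Σ(t·PV) / P = 7,292.2030 / 2,076.9328 = 3.51104 years.

3.5110 years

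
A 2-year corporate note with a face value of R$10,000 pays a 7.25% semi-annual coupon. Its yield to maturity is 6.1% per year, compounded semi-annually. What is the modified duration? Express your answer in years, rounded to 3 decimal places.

1.843 years

Periodic yield y = 0.0305. First find Macaulay duration:
  t   CF        PV=CF/(1+0.0305)^t    t·PV
  1       362.50       351.7710       351.7710
  2       362.50       341.3595       682.7190
  3       362.50       331.2562       993.7686
  4    10,362.50     9,189.0911    36,756.3646
  Σ                 10,213.4779    38,784.6232
P = 10,213.4779; Macaulay duration = 38,784.6232 / 10,213.4779 = 3.79740 half-year periods = 1.89870 years.
Modified duration = D_Mac / (1 + y) = 1.89870 / 1.0305 = 1.84250 years.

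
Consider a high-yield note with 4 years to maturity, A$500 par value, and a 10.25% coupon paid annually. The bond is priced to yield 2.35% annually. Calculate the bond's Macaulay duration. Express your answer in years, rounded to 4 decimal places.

Periodic yield y = 0.0235. Discount each cash flow and weight by its year:
  t   CF        PV=CF/(1+0.0235)^t    t·PV
  1        51.25        50.0733        50.0733
  2        51.25        48.9236        97.8471
  3        51.25        47.8003       143.4008
  4       551.25       502.3394     2,009.3575
  Σ                    649.1365     2,300.6787
Price P = Σ PV = 649.1365.
Macaulay duration = Σ(t·PV) / P = 2,300.6787 / 649.1365 = 3.54421 years.

3.5442 years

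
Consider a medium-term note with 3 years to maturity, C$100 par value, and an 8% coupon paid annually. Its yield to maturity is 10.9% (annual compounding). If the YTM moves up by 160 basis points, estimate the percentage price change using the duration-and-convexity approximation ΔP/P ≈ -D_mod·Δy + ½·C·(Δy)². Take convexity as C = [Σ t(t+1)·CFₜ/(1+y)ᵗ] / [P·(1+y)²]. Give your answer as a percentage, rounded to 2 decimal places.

With y = 0.109:
  t   CF        PV=CF/(1+0.109)^t    t·PV        t(t+1)·PV
  1         8.00         7.2137         7.2137          14.4274
  2         8.00         6.5047        13.0094          39.0282
  3       108.00        79.1825       237.5474         950.1898
  Σ                     92.9009       257.7705       1,003.6454
P = 92.9009; D_Mac = 2.77468 yrs; D_mod = 2.50197 yrs; C = 8.78410.
Duration effect: -2.50197 × (+0.016) = -0.040032
Convexity effect: 0.5 × 8.78410 × (0.016)² = +0.0011244
ΔP/P ≈ -0.040032 + 0.0011244 = -0.038907 = -3.8907%.

-3.89%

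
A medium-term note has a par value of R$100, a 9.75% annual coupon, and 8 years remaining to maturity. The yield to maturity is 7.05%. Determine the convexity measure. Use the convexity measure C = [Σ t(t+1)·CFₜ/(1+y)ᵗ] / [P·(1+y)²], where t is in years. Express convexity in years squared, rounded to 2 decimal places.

42.95

With y = 0.0705:
  t   CF        PV=CF/(1+0.0705)^t    t·PV        t(t+1)·PV
  1         9.75         9.1079         9.1079          18.2158
  2         9.75         8.5081        17.0161          51.0484
  3         9.75         7.9478        23.8433          95.3731
  4         9.75         7.4243        29.6974         148.4868
  5         9.75         6.9354        34.6770         208.0619
  6         9.75         6.4787        38.8719         272.1033
  7         9.75         6.0520        42.3639         338.9112
  8       109.75        63.6372       509.0977       4,581.8794
  Σ                    116.0913       704.6752       5,714.0800
P = 116.0913.
Convexity = Σ t(t+1)·PV / [P·(1+y)²] = 5,714.0800 / (116.0913 × 1.145970) = 42.95100.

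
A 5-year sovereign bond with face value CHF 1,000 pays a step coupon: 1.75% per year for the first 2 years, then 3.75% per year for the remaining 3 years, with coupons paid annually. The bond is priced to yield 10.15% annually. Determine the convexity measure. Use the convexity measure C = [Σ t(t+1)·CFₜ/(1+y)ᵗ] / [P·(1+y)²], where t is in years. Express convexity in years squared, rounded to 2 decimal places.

With y = 0.1015:
  t   CF        PV=CF/(1+0.1015)^t    t·PV        t(t+1)·PV
  1        17.50        15.8874        15.8874          31.7749
  2        17.50        14.4234        28.8469          86.5407
  3        37.50        28.0594        84.1781         336.7123
  4        37.50        25.4738       101.8951         509.4754
  5     1,037.50       639.8315     3,199.1574      19,194.9441
  Σ                    723.6755     3,429.9648      20,159.4474
P = 723.6755.
Convexity = Σ t(t+1)·PV / [P·(1+y)²] = 20,159.4474 / (723.6755 × 1.213302) = 22.95968.

22.96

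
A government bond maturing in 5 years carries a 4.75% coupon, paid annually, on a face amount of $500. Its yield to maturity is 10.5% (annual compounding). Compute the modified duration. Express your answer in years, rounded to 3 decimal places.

4.074 years

Periodic yield y = 0.105. First find Macaulay duration:
  t   CF        PV=CF/(1+0.105)^t    t·PV
  1        23.75        21.4932        21.4932
  2        23.75        19.4509        38.9017
  3        23.75        17.6026        52.8078
  4        23.75        15.9300        63.7198
  5       523.75       317.9162     1,589.5810
  Σ                    392.3928     1,766.5035
P = 392.3928; Macaulay duration = 1,766.5035 / 392.3928 = 4.50188 years.
Modified duration = D_Mac / (1 + y) = 4.50188 / 1.105 = 4.07410 years.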